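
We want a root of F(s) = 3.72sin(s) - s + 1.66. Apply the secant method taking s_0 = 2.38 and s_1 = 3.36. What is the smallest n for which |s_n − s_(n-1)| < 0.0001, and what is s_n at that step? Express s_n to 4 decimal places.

F(2.38) = 1.847079, F(3.36) = -2.506031
s_2 = 3.360000 − (-2.506031)·(0.980000)/(-4.353110) = 2.795826;  |Δ| = 0.564174
F(2.795826) = 0.124948
s_3 = 2.795826 − 0.124948·(-0.564174)/(2.630979) = 2.822619;  |Δ| = 0.026793
F(2.822619) = 0.003942
s_4 = 2.822619 − 0.003942·(0.026793)/(-0.121007) = 2.823492;  |Δ| = 0.000873
F(2.823492) = -0.000014
s_5 = 2.823492 − (-0.000014)·(0.000873)/(-0.003956) = 2.823489;  |Δ| = 0.000003
|s_5 − s_4| = 0.000003 < 0.0001

n = 5, s_n = 2.8235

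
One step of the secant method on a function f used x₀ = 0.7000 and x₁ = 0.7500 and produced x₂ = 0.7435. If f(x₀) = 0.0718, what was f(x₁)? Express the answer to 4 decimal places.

The secant line through (0.7000, 0.0718) and (0.7500, f(x₁)) crosses zero at x₂ = 0.7435.
So (0.7000, 0.0718), (0.7500, f(x₁)), (0.7435, 0) are collinear:
f(x₁) = 0.0718 · (0.7500 − 0.7435) / (0.7000 − 0.7435) = 0.0718 · (0.006500)/(-0.043500) = -0.010729

-0.0107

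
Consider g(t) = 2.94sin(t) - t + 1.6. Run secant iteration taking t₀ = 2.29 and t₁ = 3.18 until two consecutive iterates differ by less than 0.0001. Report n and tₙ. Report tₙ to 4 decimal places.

n = 5, tₙ = 2.7425

g(2.29) = 1.521852, g(3.18) = -1.692890
t₂ = 3.180000 − (-1.692890)·(0.890000)/(-3.214742) = 2.711324;  |Δ| = 0.468676
g(2.711324) = 0.114994
t₃ = 2.711324 − 0.114994·(-0.468676)/(1.807884) = 2.741135;  |Δ| = 0.029811
g(2.741135) = 0.004994
t₄ = 2.741135 − 0.004994·(0.029811)/(-0.110000) = 2.742488;  |Δ| = 0.001353
g(2.742488) = -0.000025
t₅ = 2.742488 − (-0.000025)·(0.001353)/(-0.005019) = 2.742482;  |Δ| = 0.000007
|t₅ − t₄| = 0.000007 < 0.0001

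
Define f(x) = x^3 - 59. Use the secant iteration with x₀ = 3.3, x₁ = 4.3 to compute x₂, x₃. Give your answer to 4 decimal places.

f(3.3) = -23.063000, f(4.3) = 20.507000
x₂ = 4.300000 − 20.507000·(4.300000 − 3.300000) / (20.507000 − (-23.063000)) = 4.300000 − (20.507000)/(43.570000) = 3.829332
f(3.829332) = -2.847500
x₃ = 3.829332 − (-2.847500)·(3.829332 − 4.300000) / (-2.847500 − 20.507000) = 3.829332 − (1.340227)/(-23.354500) = 3.886718

3.8293, 3.8867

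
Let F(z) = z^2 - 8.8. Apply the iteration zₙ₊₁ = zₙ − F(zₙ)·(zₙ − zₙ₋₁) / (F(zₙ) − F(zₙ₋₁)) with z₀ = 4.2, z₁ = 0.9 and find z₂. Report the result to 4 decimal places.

2.4667

F(4.2) = 8.840000, F(0.9) = -7.990000
z₂ = 0.900000 − (-7.990000)·(0.900000 − 4.200000) / (-7.990000 − 8.840000) = 0.900000 − (26.367000)/(-16.830000) = 2.466667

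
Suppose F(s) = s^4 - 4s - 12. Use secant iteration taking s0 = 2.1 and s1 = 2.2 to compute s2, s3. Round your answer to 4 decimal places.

F(2.1) = -0.951900, F(2.2) = 2.625600
s2 = 2.200000 − 2.625600·(2.200000 − 2.100000) / (2.625600 − (-0.951900)) = 2.200000 − (0.262560)/(3.577500) = 2.126608
F(2.126608) = -0.053774
s3 = 2.126608 − (-0.053774)·(2.126608 − 2.200000) / (-0.053774 − 2.625600) = 2.126608 − (0.003947)/(-2.679374) = 2.128081

2.1266, 2.1281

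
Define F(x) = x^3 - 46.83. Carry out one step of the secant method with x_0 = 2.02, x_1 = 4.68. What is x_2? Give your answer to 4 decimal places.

F(2.02) = -38.587592, F(4.68) = 55.673232
x_2 = 4.680000 − 55.673232·(4.680000 − 2.020000) / (55.673232 − (-38.587592)) = 4.680000 − (148.090797)/(94.260824) = 3.108925

3.1089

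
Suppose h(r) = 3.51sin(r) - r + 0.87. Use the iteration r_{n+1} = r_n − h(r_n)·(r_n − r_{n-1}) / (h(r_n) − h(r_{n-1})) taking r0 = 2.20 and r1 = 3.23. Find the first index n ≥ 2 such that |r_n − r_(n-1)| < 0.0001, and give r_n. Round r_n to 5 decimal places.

n = 5, r_n = 2.61973

h(2.20) = 1.5078224, h(3.23) = -2.6699057
r2 = 3.2300000 − (-2.6699057)·(1.0300000)/(-4.1777281) = 2.5717468;  |Δ| = 0.6582532
h(2.5717468) = 0.1919062
r3 = 2.5717468 − 0.1919062·(-0.6582532)/(2.8618119) = 2.6158877;  |Δ| = 0.0441409
h(2.6158877) = 0.0155108
r4 = 2.6158877 − 0.0155108·(0.0441409)/(-0.1763953) = 2.6197691;  |Δ| = 0.0038814
h(2.6197691) = -0.0001679
r5 = 2.6197691 − (-0.0001679)·(0.0038814)/(-0.0156787) = 2.6197275;  |Δ| = 0.0000416
|r5 − r4| = 0.0000416 < 0.0001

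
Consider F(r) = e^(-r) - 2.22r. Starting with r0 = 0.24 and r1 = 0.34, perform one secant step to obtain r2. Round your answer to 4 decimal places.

F(0.24) = 0.253828, F(0.34) = -0.043030
r2 = 0.340000 − (-0.043030)·(0.340000 − 0.240000) / (-0.043030 − 0.253828) = 0.340000 − (-0.004303)/(-0.296858) = 0.325505

0.3255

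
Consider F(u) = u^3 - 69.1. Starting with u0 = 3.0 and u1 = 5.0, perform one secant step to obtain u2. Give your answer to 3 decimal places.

3.859

F(3.0) = -42.10000, F(5.0) = 55.90000
u2 = 5.00000 − 55.90000·(5.00000 − 3.00000) / (55.90000 − (-42.10000)) = 5.00000 − (111.80000)/(98.00000) = 3.85918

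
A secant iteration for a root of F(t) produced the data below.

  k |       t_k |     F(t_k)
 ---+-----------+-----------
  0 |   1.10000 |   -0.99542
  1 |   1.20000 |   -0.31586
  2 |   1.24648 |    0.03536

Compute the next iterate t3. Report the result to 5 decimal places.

t3 = 1.24648 − 0.03536·(1.24648 − 1.20000) / (0.03536 − (-0.31586))
   = 1.24648 − (0.0016435)/(0.3512200) = 1.2418005

1.24180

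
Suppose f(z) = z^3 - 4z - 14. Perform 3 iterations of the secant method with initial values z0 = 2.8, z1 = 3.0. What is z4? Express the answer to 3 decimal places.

f(2.8) = -3.24800, f(3.0) = 1.00000
z2 = 3.00000 − 1.00000·(3.00000 − 2.80000) / (1.00000 − (-3.24800)) = 3.00000 − (0.20000)/(4.24800) = 2.95292
f(2.95292) = -0.06302
z3 = 2.95292 − (-0.06302)·(2.95292 − 3.00000) / (-0.06302 − 1.00000) = 2.95292 − (0.00297)/(-1.06302) = 2.95571
f(2.95571) = -0.00110
z4 = 2.95571 − (-0.00110)·(2.95571 − 2.95292) / (-0.00110 − (-0.06302)) = 2.95571 − (0.00000)/(0.06192) = 2.95576

2.956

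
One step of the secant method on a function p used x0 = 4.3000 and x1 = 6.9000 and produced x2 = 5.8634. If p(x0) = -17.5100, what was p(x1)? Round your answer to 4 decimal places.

11.6099

The secant line through (4.3000, -17.5100) and (6.9000, p(x1)) crosses zero at x2 = 5.8634.
So (4.3000, -17.5100), (6.9000, p(x1)), (5.8634, 0) are collinear:
p(x1) = -17.5100 · (6.9000 − 5.8634) / (4.3000 − 5.8634) = -17.5100 · (1.036600)/(-1.563400) = 11.609867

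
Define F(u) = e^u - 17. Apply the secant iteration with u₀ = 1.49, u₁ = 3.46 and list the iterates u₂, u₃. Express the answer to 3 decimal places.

F(1.49) = -12.56290, F(3.46) = 14.81698
u₂ = 3.46000 − 14.81698·(3.46000 − 1.49000) / (14.81698 − (-12.56290)) = 3.46000 − (29.18944)/(27.37988) = 2.39391
F(2.39391) = -6.04376
u₃ = 2.39391 − (-6.04376)·(2.39391 − 3.46000) / (-6.04376 − 14.81698) = 2.39391 − (6.44320)/(-20.86074) = 2.70278

2.394, 2.703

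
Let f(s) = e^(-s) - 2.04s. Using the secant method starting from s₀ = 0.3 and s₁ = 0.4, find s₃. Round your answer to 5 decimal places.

0.34661

f(0.3) = 0.1288182, f(0.4) = -0.1456800
s₂ = 0.4000000 − (-0.1456800)·(0.4000000 − 0.3000000) / (-0.1456800 − 0.1288182) = 0.4000000 − (-0.0145680)/(-0.2744982) = 0.3469286
f(0.3469286) = -0.0008786
s₃ = 0.3469286 − (-0.0008786)·(0.3469286 − 0.4000000) / (-0.0008786 − (-0.1456800)) = 0.3469286 − (0.0000466)/(0.1448013) = 0.3466066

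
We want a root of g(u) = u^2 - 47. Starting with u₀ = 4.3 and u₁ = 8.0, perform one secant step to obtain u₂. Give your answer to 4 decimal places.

6.6179

g(4.3) = -28.510000, g(8.0) = 17.000000
u₂ = 8.000000 − 17.000000·(8.000000 − 4.300000) / (17.000000 − (-28.510000)) = 8.000000 − (62.900000)/(45.510000) = 6.617886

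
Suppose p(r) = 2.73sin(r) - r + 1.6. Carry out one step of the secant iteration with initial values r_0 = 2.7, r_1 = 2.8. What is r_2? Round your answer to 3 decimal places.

p(2.7) = 0.06675, p(2.8) = -0.28548
r_2 = 2.80000 − (-0.28548)·(2.80000 − 2.70000) / (-0.28548 − 0.06675) = 2.80000 − (-0.02855)/(-0.35223) = 2.71895

2.719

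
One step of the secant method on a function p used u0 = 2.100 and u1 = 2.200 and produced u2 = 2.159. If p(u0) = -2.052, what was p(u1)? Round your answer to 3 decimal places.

The secant line through (2.100, -2.052) and (2.200, p(u1)) crosses zero at u2 = 2.159.
So (2.100, -2.052), (2.200, p(u1)), (2.159, 0) are collinear:
p(u1) = -2.052 · (2.200 − 2.159) / (2.100 − 2.159) = -2.052 · (0.04100)/(-0.05900) = 1.42597

1.426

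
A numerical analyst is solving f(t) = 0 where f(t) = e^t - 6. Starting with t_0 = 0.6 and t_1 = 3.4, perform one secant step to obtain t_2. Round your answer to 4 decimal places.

1.0157

f(0.6) = -4.177881, f(3.4) = 23.964100
t_2 = 3.400000 − 23.964100·(3.400000 − 0.600000) / (23.964100 − (-4.177881)) = 3.400000 − (67.099480)/(28.141981) = 1.015680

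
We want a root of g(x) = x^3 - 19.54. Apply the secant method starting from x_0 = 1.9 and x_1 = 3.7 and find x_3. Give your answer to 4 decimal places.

2.6087

g(1.9) = -12.681000, g(3.7) = 31.113000
x_2 = 3.700000 − 31.113000·(3.700000 − 1.900000) / (31.113000 − (-12.681000)) = 3.700000 − (56.003400)/(43.794000) = 2.421208
g(2.421208) = -5.346271
x_3 = 2.421208 − (-5.346271)·(2.421208 − 3.700000) / (-5.346271 − 31.113000) = 2.421208 − (6.836767)/(-36.459271) = 2.608726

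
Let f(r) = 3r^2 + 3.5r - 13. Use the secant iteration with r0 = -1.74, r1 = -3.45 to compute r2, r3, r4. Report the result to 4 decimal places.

f(-1.74) = -10.007200, f(-3.45) = 10.632500
r2 = -3.450000 − 10.632500·(-3.450000 − (-1.740000)) / (10.632500 − (-10.007200)) = -3.450000 − (-18.181575)/(20.639700) = -2.569097
f(-2.569097) = -2.191062
r3 = -2.569097 − (-2.191062)·(-2.569097 − (-3.450000)) / (-2.191062 − 10.632500) = -2.569097 − (-1.930113)/(-12.823562) = -2.719610
f(-2.719610) = -0.329800
r4 = -2.719610 − (-0.329800)·(-2.719610 − (-2.569097)) / (-0.329800 − (-2.191062)) = -2.719610 − (0.049639)/(1.861262) = -2.746280

-2.5691, -2.7196, -2.7463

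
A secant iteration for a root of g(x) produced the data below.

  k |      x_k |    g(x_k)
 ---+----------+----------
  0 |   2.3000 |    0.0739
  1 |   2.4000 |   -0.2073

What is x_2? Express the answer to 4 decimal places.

2.3263

x_2 = 2.4000 − (-0.2073)·(2.4000 − 2.3000) / (-0.2073 − 0.0739)
   = 2.4000 − (-0.020730)/(-0.281200) = 2.326280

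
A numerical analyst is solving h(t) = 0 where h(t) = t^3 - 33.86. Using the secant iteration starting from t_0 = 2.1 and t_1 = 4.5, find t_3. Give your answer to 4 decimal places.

h(2.1) = -24.599000, h(4.5) = 57.265000
t_2 = 4.500000 − 57.265000·(4.500000 − 2.100000) / (57.265000 − (-24.599000)) = 4.500000 − (137.436000)/(81.864000) = 2.821167
h(2.821167) = -11.406384
t_3 = 2.821167 − (-11.406384)·(2.821167 − 4.500000) / (-11.406384 − 57.265000) = 2.821167 − (19.149415)/(-68.671384) = 3.100023

3.1000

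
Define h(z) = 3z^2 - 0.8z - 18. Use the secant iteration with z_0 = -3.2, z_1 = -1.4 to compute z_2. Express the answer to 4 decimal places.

-2.1534

h(-3.2) = 15.280000, h(-1.4) = -11.000000
z_2 = -1.400000 − (-11.000000)·(-1.400000 − (-3.200000)) / (-11.000000 − 15.280000) = -1.400000 − (-19.800000)/(-26.280000) = -2.153425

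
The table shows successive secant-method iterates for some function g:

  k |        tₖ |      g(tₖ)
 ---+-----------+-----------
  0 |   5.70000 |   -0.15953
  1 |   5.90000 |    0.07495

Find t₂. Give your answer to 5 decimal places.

5.83607

t₂ = 5.90000 − 0.07495·(5.90000 − 5.70000) / (0.07495 − (-0.15953))
   = 5.90000 − (0.0149900)/(0.2344800) = 5.8360713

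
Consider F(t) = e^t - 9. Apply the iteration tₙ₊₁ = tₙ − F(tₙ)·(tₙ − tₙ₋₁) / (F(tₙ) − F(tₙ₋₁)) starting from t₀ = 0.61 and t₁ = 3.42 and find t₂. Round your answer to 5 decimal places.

F(0.61) = -7.1595686, F(3.42) = 21.5694150
t₂ = 3.4200000 − 21.5694150·(3.4200000 − 0.6100000) / (21.5694150 − (-7.1595686)) = 3.4200000 − (60.6100562)/(28.7289836) = 1.3102819

1.31028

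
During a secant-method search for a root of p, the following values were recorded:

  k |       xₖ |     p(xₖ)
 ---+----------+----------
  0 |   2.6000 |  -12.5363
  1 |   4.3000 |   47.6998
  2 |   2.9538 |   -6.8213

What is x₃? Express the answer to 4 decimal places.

3.1222

x₃ = 2.9538 − (-6.8213)·(2.9538 − 4.3000) / (-6.8213 − 47.6998)
   = 2.9538 − (9.182834)/(-54.521100) = 3.122227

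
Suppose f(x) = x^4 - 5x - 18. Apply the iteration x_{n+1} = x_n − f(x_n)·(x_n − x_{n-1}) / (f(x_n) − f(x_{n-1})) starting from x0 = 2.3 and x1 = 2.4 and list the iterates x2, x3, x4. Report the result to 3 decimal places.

f(2.3) = -1.51590, f(2.4) = 3.17760
x2 = 2.40000 − 3.17760·(2.40000 − 2.30000) / (3.17760 − (-1.51590)) = 2.40000 − (0.31776)/(4.69350) = 2.33230
f(2.33230) = -0.07210
x3 = 2.33230 − (-0.07210)·(2.33230 − 2.40000) / (-0.07210 − 3.17760) = 2.33230 − (0.00488)/(-3.24970) = 2.33380
f(2.33380) = -0.00331
x4 = 2.33380 − (-0.00331)·(2.33380 − 2.33230) / (-0.00331 − (-0.07210)) = 2.33380 − (0.00000)/(0.06879) = 2.33387

2.332, 2.334, 2.334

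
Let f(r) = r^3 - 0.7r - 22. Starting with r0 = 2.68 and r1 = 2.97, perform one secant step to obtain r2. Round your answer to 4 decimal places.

f(2.68) = -4.627168, f(2.97) = 2.119073
r2 = 2.970000 − 2.119073·(2.970000 − 2.680000) / (2.119073 − (-4.627168)) = 2.970000 − (0.614531)/(6.746241) = 2.878908

2.8789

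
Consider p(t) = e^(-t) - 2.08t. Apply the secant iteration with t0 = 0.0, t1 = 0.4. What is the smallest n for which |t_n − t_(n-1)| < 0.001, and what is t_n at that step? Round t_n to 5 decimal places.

n = 4, t_n = 0.34164

p(0.0) = 1.0000000, p(0.4) = -0.1616800
t2 = 0.4000000 − (-0.1616800)·(0.4000000)/(-1.1616800) = 0.3443289;  |Δ| = 0.0556711
p(0.3443289) = -0.0075084
t3 = 0.3443289 − (-0.0075084)·(-0.0556711)/(0.1541716) = 0.3416177;  |Δ| = 0.0027113
p(0.3416177) = 0.0000551
t4 = 0.3416177 − 0.0000551·(-0.0027113)/(0.0075635) = 0.3416374;  |Δ| = 0.0000198
|t4 − t3| = 0.0000198 < 0.001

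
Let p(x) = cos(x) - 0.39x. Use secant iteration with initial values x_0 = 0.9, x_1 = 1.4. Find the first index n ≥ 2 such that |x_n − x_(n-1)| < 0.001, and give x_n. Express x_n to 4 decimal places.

n = 4, x_n = 1.1191

p(0.9) = 0.270610, p(1.4) = -0.376033
x_2 = 1.400000 − (-0.376033)·(0.500000)/(-0.646643) = 1.109242;  |Δ| = 0.290758
p(1.109242) = 0.012736
x_3 = 1.109242 − 0.012736·(-0.290758)/(0.388769) = 1.118767;  |Δ| = 0.009525
p(1.118767) = 0.000473
x_4 = 1.118767 − 0.000473·(0.009525)/(-0.012263) = 1.119134;  |Δ| = 0.000367
|x_4 − x_3| = 0.000367 < 0.001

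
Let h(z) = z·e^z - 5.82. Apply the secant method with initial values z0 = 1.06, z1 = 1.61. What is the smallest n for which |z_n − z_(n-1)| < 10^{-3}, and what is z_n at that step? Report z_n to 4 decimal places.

h(1.06) = -2.760447, h(1.61) = 2.234526
z2 = 1.610000 − 2.234526·(0.550000)/(4.994973) = 1.363955;  |Δ| = 0.246045
h(1.363955) = -0.484711
z3 = 1.363955 − (-0.484711)·(-0.246045)/(-2.719237) = 1.407813;  |Δ| = 0.043858
h(1.407813) = -0.066259
z4 = 1.407813 − (-0.066259)·(0.043858)/(0.418452) = 1.414758;  |Δ| = 0.006945
h(1.414758) = 0.002418
z5 = 1.414758 − 0.002418·(0.006945)/(0.068677) = 1.414513;  |Δ| = 0.000245
|z5 − z4| = 0.000245 < 10^{-3}

n = 5, z_n = 1.4145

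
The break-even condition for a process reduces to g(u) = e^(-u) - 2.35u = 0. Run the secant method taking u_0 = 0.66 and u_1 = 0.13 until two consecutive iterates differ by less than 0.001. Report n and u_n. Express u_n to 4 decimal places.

n = 4, u_n = 0.3116

g(0.66) = -1.034149, g(0.13) = 0.572595
u_2 = 0.130000 − 0.572595·(-0.530000)/(1.606744) = 0.318876;  |Δ| = 0.188876
g(0.318876) = -0.022393
u_3 = 0.318876 − (-0.022393)·(0.188876)/(-0.594989) = 0.311767;  |Δ| = 0.007109
g(0.311767) = -0.000502
u_4 = 0.311767 − (-0.000502)·(-0.007109)/(0.021891) = 0.311605;  |Δ| = 0.000163
|u_4 − u_3| = 0.000163 < 0.001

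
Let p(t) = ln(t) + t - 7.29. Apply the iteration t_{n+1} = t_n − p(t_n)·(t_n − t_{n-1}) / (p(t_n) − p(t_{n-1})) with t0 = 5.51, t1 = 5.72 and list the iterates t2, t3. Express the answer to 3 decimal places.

5.572, 5.572

p(5.51) = -0.07344, p(5.72) = 0.17397
t2 = 5.72000 − 0.17397·(5.72000 − 5.51000) / (0.17397 − (-0.07344)) = 5.72000 − (0.03653)/(0.24740) = 5.57233
p(5.57233) = 0.00015
t3 = 5.57233 − 0.00015·(5.57233 − 5.72000) / (0.00015 − 0.17397) = 5.57233 − (-0.00002)/(-0.17382) = 5.57221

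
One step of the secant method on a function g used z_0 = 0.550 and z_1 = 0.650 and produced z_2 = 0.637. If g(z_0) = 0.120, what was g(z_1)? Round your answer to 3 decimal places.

The secant line through (0.550, 0.120) and (0.650, g(z_1)) crosses zero at z_2 = 0.637.
So (0.550, 0.120), (0.650, g(z_1)), (0.637, 0) are collinear:
g(z_1) = 0.120 · (0.650 − 0.637) / (0.550 − 0.637) = 0.120 · (0.01300)/(-0.08700) = -0.01793

-0.018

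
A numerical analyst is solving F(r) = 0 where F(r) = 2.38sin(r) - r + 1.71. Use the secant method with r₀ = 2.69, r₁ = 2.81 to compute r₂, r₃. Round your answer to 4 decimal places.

2.7083, 2.7086

F(2.69) = 0.058630, F(2.81) = -0.325193
r₂ = 2.810000 − (-0.325193)·(2.810000 − 2.690000) / (-0.325193 − 0.058630) = 2.810000 − (-0.039023)/(-0.383822) = 2.708330
F(2.708330) = 0.000875
r₃ = 2.708330 − 0.000875·(2.708330 − 2.810000) / (0.000875 − (-0.325193)) = 2.708330 − (-0.000089)/(0.326067) = 2.708603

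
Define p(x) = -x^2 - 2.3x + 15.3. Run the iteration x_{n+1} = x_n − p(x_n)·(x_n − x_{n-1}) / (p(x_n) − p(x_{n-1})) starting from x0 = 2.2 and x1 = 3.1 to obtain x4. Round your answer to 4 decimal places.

p(2.2) = 5.400000, p(3.1) = -1.440000
x2 = 3.100000 − (-1.440000)·(3.100000 − 2.200000) / (-1.440000 − 5.400000) = 3.100000 − (-1.296000)/(-6.840000) = 2.910526
p(2.910526) = 0.134626
x3 = 2.910526 − 0.134626·(2.910526 − 3.100000) / (0.134626 − (-1.440000)) = 2.910526 − (-0.025508)/(1.574626) = 2.926726
p(2.926726) = 0.002807
x4 = 2.926726 − 0.002807·(2.926726 − 2.910526) / (0.002807 − 0.134626) = 2.926726 − (0.000045)/(-0.131819) = 2.927071

2.9271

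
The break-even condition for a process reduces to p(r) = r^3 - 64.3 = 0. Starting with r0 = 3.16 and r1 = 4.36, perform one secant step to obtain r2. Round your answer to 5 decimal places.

p(3.16) = -32.7455040, p(4.36) = 18.5818560
r2 = 4.3600000 − 18.5818560·(4.3600000 − 3.1600000) / (18.5818560 − (-32.7455040)) = 4.3600000 − (22.2982272)/(51.3273600) = 3.9255684

3.92557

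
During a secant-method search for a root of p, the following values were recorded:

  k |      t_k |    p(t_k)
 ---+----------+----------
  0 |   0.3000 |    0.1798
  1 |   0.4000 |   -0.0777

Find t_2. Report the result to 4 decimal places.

0.3698

t_2 = 0.4000 − (-0.0777)·(0.4000 − 0.3000) / (-0.0777 − 0.1798)
   = 0.4000 − (-0.007770)/(-0.257500) = 0.369825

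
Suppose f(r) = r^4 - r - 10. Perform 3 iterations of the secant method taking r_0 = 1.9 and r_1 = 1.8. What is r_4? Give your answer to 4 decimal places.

f(1.9) = 1.132100, f(1.8) = -1.302400
r_2 = 1.800000 − (-1.302400)·(1.800000 − 1.900000) / (-1.302400 − 1.132100) = 1.800000 − (0.130240)/(-2.434500) = 1.853498
f(1.853498) = -0.051157
r_3 = 1.853498 − (-0.051157)·(1.853498 − 1.800000) / (-0.051157 − (-1.302400)) = 1.853498 − (-0.002737)/(1.251243) = 1.855685
f(1.855685) = 0.002465
r_4 = 1.855685 − 0.002465·(1.855685 − 1.853498) / (0.002465 − (-0.051157)) = 1.855685 − (0.000005)/(0.053621) = 1.855584

1.8556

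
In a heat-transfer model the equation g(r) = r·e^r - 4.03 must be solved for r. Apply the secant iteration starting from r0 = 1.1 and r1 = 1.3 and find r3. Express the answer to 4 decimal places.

g(1.1) = -0.725417, g(1.3) = 0.740086
r2 = 1.300000 − 0.740086·(1.300000 − 1.100000) / (0.740086 − (-0.725417)) = 1.300000 − (0.148017)/(1.465503) = 1.198999
g(1.198999) = -0.053165
r3 = 1.198999 − (-0.053165)·(1.198999 − 1.300000) / (-0.053165 − 0.740086) = 1.198999 − (0.005370)/(-0.793251) = 1.205768

1.2058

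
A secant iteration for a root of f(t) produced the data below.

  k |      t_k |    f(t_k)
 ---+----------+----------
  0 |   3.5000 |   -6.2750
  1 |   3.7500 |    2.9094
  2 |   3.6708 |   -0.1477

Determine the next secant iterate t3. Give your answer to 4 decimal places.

t3 = 3.6708 − (-0.1477)·(3.6708 − 3.7500) / (-0.1477 − 2.9094)
   = 3.6708 − (0.011698)/(-3.057100) = 3.674626

3.6746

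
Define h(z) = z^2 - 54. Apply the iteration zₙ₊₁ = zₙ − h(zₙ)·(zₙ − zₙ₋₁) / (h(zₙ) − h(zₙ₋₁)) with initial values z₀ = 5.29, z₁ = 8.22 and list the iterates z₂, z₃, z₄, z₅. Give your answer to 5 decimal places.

h(5.29) = -26.0159000, h(8.22) = 13.5684000
z₂ = 8.2200000 − 13.5684000·(8.2200000 − 5.2900000) / (13.5684000 − (-26.0159000)) = 8.2200000 − (39.7554120)/(39.5843000) = 7.2156773
h(7.2156773) = -1.9340014
z₃ = 7.2156773 − (-1.9340014)·(7.2156773 − 8.2200000) / (-1.9340014 − 13.5684000) = 7.2156773 − (1.9423616)/(-15.5024014) = 7.3409715
h(7.3409715) = -0.1101372
z₄ = 7.3409715 − (-0.1101372)·(7.3409715 − 7.2156773) / (-0.1101372 − (-1.9340014)) = 7.3409715 − (-0.0137996)/(1.8238642) = 7.3485376
h(7.3485376) = 0.0010052
z₅ = 7.3485376 − 0.0010052·(7.3485376 − 7.3409715) / (0.0010052 − (-0.1101372)) = 7.3485376 − (0.0000076)/(0.1111424) = 7.3484692

7.21568, 7.34097, 7.34854, 7.34847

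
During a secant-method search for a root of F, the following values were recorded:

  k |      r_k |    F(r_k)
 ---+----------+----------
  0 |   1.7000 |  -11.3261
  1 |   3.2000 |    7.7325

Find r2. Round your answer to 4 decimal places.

r2 = 3.2000 − 7.7325·(3.2000 − 1.7000) / (7.7325 − (-11.3261))
   = 3.2000 − (11.598750)/(19.058600) = 2.591416

2.5914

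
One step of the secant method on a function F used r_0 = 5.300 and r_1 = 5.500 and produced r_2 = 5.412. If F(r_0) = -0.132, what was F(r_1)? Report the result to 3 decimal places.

0.104

The secant line through (5.300, -0.132) and (5.500, F(r_1)) crosses zero at r_2 = 5.412.
So (5.300, -0.132), (5.500, F(r_1)), (5.412, 0) are collinear:
F(r_1) = -0.132 · (5.500 − 5.412) / (5.300 − 5.412) = -0.132 · (0.08800)/(-0.11200) = 0.10371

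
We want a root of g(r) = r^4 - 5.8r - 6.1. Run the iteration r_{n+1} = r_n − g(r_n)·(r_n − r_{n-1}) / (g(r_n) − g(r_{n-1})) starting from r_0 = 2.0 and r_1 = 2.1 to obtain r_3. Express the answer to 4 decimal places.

g(2.0) = -1.700000, g(2.1) = 1.168100
r_2 = 2.100000 − 1.168100·(2.100000 − 2.000000) / (1.168100 − (-1.700000)) = 2.100000 − (0.116810)/(2.868100) = 2.059273
g(2.059273) = -0.061059
r_3 = 2.059273 − (-0.061059)·(2.059273 − 2.100000) / (-0.061059 − 1.168100) = 2.059273 − (0.002487)/(-1.229159) = 2.061296

2.0613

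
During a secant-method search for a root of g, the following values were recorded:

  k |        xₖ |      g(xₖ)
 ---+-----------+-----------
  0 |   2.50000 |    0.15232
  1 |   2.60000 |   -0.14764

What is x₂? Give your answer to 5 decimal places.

2.55078

x₂ = 2.60000 − (-0.14764)·(2.60000 − 2.50000) / (-0.14764 − 0.15232)
   = 2.60000 − (-0.0147640)/(-0.2999600) = 2.5507801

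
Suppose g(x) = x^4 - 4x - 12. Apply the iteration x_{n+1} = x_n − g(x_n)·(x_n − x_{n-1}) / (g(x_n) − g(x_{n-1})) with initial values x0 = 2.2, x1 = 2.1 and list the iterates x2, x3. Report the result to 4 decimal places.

g(2.2) = 2.625600, g(2.1) = -0.951900
x2 = 2.100000 − (-0.951900)·(2.100000 − 2.200000) / (-0.951900 − 2.625600) = 2.100000 − (0.095190)/(-3.577500) = 2.126608
g(2.126608) = -0.053774
x3 = 2.126608 − (-0.053774)·(2.126608 − 2.100000) / (-0.053774 − (-0.951900)) = 2.126608 − (-0.001431)/(0.898126) = 2.128201

2.1266, 2.1282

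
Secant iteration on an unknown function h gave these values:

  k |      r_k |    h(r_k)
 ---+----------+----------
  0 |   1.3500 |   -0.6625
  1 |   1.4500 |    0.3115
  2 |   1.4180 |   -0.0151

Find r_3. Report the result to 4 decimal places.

r_3 = 1.4180 − (-0.0151)·(1.4180 − 1.4500) / (-0.0151 − 0.3115)
   = 1.4180 − (0.000483)/(-0.326600) = 1.419479

1.4195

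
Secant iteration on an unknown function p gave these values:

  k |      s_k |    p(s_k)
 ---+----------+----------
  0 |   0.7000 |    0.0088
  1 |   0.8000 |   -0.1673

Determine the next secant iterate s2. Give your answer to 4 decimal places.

0.7050

s2 = 0.8000 − (-0.1673)·(0.8000 − 0.7000) / (-0.1673 − 0.0088)
   = 0.8000 − (-0.016730)/(-0.176100) = 0.704997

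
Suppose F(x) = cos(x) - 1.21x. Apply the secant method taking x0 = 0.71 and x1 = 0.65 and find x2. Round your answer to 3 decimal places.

F(0.71) = -0.10074, F(0.65) = 0.00958
x2 = 0.65000 − 0.00958·(0.65000 − 0.71000) / (0.00958 − (-0.10074)) = 0.65000 − (-0.00058)/(0.11032) = 0.65521

0.655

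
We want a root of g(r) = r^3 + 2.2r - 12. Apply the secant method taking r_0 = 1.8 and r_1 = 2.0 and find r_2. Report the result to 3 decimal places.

g(1.8) = -2.20800, g(2.0) = 0.40000
r_2 = 2.00000 − 0.40000·(2.00000 − 1.80000) / (0.40000 − (-2.20800)) = 2.00000 − (0.08000)/(2.60800) = 1.96933

1.969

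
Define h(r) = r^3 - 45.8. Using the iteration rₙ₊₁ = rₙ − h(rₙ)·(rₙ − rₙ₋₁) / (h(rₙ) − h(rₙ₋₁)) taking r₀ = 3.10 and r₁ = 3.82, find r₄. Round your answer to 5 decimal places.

h(3.10) = -16.0090000, h(3.82) = 9.9429680
r₂ = 3.8200000 − 9.9429680·(3.8200000 − 3.1000000) / (9.9429680 − (-16.0090000)) = 3.8200000 − (7.1589370)/(25.9519680) = 3.5441467
h(3.5441467) = -1.2820603
r₃ = 3.5441467 − (-1.2820603)·(3.5441467 − 3.8200000) / (-1.2820603 − 9.9429680) = 3.5441467 − (0.3536606)/(-11.2250283) = 3.5756531
h(3.5756531) = -0.0842200
r₄ = 3.5756531 − (-0.0842200)·(3.5756531 − 3.5441467) / (-0.0842200 − (-1.2820603)) = 3.5756531 − (-0.0026535)/(1.1978403) = 3.5778683

3.57787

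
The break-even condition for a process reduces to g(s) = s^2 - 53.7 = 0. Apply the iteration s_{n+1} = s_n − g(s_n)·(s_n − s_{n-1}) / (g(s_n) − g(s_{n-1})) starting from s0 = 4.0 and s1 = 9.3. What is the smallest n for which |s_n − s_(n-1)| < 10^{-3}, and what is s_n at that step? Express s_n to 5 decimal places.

n = 6, s_n = 7.32803

g(4.0) = -37.7000000, g(9.3) = 32.7900000
s2 = 9.3000000 − 32.7900000·(5.3000000)/(70.4900000) = 6.8345865;  |Δ| = 2.4654135
g(6.8345865) = -6.9884278
s3 = 6.8345865 − (-6.9884278)·(-2.4654135)/(-39.7784278) = 7.2677198;  |Δ| = 0.4331334
g(7.2677198) = -0.8802484
s4 = 7.2677198 − (-0.8802484)·(0.4331334)/(6.1081795) = 7.3301386;  |Δ| = 0.0624188
g(7.3301386) = 0.0309317
s5 = 7.3301386 − 0.0309317·(0.0624188)/(0.9111801) = 7.3280197;  |Δ| = 0.0021189
g(7.3280197) = -0.0001278
s6 = 7.3280197 − (-0.0001278)·(-0.0021189)/(-0.0310595) = 7.3280284;  |Δ| = 0.0000087
|s6 − s5| = 0.0000087 < 10^{-3}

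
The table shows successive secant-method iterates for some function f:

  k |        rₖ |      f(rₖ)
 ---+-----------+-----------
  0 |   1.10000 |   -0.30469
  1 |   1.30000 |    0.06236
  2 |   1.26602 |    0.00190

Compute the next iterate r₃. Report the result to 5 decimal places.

1.26495

r₃ = 1.26602 − 0.00190·(1.26602 − 1.30000) / (0.00190 − 0.06236)
   = 1.26602 − (-0.0000646)/(-0.0604600) = 1.2649522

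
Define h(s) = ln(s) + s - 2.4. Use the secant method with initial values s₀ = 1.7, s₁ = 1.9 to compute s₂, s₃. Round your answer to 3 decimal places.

1.809, 1.808

h(1.7) = -0.16937, h(1.9) = 0.14185
s₂ = 1.90000 − 0.14185·(1.90000 − 1.70000) / (0.14185 − (-0.16937)) = 1.90000 − (0.02837)/(0.31123) = 1.80884
h(1.80884) = 0.00153
s₃ = 1.80884 − 0.00153·(1.80884 − 1.90000) / (0.00153 − 0.14185) = 1.80884 − (-0.00014)/(-0.14033) = 1.80785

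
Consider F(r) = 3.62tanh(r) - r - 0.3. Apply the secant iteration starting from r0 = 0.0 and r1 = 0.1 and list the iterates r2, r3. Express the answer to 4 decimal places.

0.1150, 0.1152

F(0.0) = -0.300000, F(0.1) = -0.039202
r2 = 0.100000 − (-0.039202)·(0.100000 − 0.000000) / (-0.039202 − (-0.300000)) = 0.100000 − (-0.003920)/(0.260798) = 0.115031
F(0.115031) = -0.000445
r3 = 0.115031 − (-0.000445)·(0.115031 − 0.100000) / (-0.000445 − (-0.039202)) = 0.115031 − (-0.000007)/(0.038757) = 0.115204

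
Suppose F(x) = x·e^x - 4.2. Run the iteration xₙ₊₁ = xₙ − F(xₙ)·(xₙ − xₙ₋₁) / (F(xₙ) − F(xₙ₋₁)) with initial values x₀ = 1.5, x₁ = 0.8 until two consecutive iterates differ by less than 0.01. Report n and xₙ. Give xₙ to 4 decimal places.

n = 5, xₙ = 1.2289

F(1.5) = 2.522534, F(0.8) = -2.419567
x₂ = 0.800000 − (-2.419567)·(-0.700000)/(-4.942101) = 1.142708;  |Δ| = 0.342708
F(1.142708) = -0.617329
x₃ = 1.142708 − (-0.617329)·(0.342708)/(1.802239) = 1.260097;  |Δ| = 0.117389
F(1.260097) = 0.242805
x₄ = 1.260097 − 0.242805·(0.117389)/(0.860134) = 1.226960;  |Δ| = 0.033138
F(1.226960) = -0.015033
x₅ = 1.226960 − (-0.015033)·(-0.033138)/(-0.257838) = 1.228892;  |Δ| = 0.001932
|x₅ − x₄| = 0.001932 < 0.01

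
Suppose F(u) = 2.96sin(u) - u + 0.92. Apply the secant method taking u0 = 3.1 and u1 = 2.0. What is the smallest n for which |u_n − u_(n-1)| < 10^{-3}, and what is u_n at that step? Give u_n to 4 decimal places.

n = 5, u_n = 2.5560

F(3.1) = -2.056921, F(2.0) = 1.611520
u2 = 2.000000 − 1.611520·(-1.100000)/(3.668442) = 2.483222;  |Δ| = 0.483222
F(2.483222) = 0.247791
u3 = 2.483222 − 0.247791·(0.483222)/(-1.363730) = 2.571024;  |Δ| = 0.087802
F(2.571024) = -0.052297
u4 = 2.571024 − (-0.052297)·(0.087802)/(-0.300087) = 2.555723;  |Δ| = 0.015301
F(2.555723) = 0.000934
u5 = 2.555723 − 0.000934·(-0.015301)/(0.053230) = 2.555991;  |Δ| = 0.000268
|u5 − u4| = 0.000268 < 10^{-3}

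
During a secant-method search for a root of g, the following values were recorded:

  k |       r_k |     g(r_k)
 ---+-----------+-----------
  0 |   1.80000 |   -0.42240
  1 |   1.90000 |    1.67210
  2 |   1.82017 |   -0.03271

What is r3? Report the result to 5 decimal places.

1.82170

r3 = 1.82017 − (-0.03271)·(1.82017 − 1.90000) / (-0.03271 − 1.67210)
   = 1.82017 − (0.0026112)/(-1.7048100) = 1.8217017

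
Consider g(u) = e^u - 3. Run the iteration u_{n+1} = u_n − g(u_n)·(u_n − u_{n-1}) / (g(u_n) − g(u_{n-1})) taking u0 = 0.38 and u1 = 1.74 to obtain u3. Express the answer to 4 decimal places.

g(0.38) = -1.537715, g(1.74) = 2.697343
u2 = 1.740000 − 2.697343·(1.740000 − 0.380000) / (2.697343 − (-1.537715)) = 1.740000 − (3.668387)/(4.235059) = 0.873805
g(0.873805) = -0.603990
u3 = 0.873805 − (-0.603990)·(0.873805 − 1.740000) / (-0.603990 − 2.697343) = 0.873805 − (0.523173)/(-3.301333) = 1.032278

1.0323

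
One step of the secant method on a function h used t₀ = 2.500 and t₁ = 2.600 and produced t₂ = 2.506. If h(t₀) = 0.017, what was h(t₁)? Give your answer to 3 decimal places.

The secant line through (2.500, 0.017) and (2.600, h(t₁)) crosses zero at t₂ = 2.506.
So (2.500, 0.017), (2.600, h(t₁)), (2.506, 0) are collinear:
h(t₁) = 0.017 · (2.600 − 2.506) / (2.500 − 2.506) = 0.017 · (0.09400)/(-0.00600) = -0.26633

-0.266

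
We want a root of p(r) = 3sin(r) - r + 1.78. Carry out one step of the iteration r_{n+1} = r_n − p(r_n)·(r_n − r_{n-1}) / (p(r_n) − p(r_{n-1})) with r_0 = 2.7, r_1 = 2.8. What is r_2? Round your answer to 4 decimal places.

p(2.7) = 0.362140, p(2.8) = -0.015036
r_2 = 2.800000 − (-0.015036)·(2.800000 − 2.700000) / (-0.015036 − 0.362140) = 2.800000 − (-0.001504)/(-0.377175) = 2.796014

2.7960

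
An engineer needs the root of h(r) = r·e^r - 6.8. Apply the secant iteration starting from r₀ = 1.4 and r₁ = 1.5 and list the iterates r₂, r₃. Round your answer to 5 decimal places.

1.50741, 1.50688

h(1.4) = -1.1227200, h(1.5) = -0.0774664
r₂ = 1.5000000 − (-0.0774664)·(1.5000000 − 1.4000000) / (-0.0774664 − (-1.1227200)) = 1.5000000 − (-0.0077466)/(1.0452537) = 1.5074113
h(1.5074113) = 0.0060031
r₃ = 1.5074113 − 0.0060031·(1.5074113 − 1.5000000) / (0.0060031 − (-0.0774664)) = 1.5074113 − (0.0000445)/(0.0834695) = 1.5068782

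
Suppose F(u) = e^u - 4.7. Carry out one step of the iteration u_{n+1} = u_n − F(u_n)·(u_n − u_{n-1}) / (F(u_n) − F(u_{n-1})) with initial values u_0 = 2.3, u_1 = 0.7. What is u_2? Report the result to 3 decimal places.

1.240

F(2.3) = 5.27418, F(0.7) = -2.68625
u_2 = 0.70000 − (-2.68625)·(0.70000 − 2.30000) / (-2.68625 − 5.27418) = 0.70000 − (4.29800)/(-7.96043) = 1.23992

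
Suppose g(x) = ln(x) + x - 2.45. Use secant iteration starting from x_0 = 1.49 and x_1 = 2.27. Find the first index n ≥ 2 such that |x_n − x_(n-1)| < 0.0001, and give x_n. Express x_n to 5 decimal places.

g(1.49) = -0.5612239, g(2.27) = 0.6397798
x_2 = 2.2700000 − 0.6397798·(0.7800000)/(1.2010037) = 1.8544907;  |Δ| = 0.4155093
g(1.8544907) = 0.0221007
x_3 = 1.8544907 − 0.0221007·(-0.4155093)/(-0.6176791) = 1.8396236;  |Δ| = 0.0148670
g(1.8396236) = -0.0008154
x_4 = 1.8396236 − (-0.0008154)·(-0.0148670)/(-0.0229161) = 1.8401526;  |Δ| = 0.0005290
g(1.8401526) = 0.0000011
x_5 = 1.8401526 − 0.0000011·(0.0005290)/(0.0008165) = 1.8401519;  |Δ| = 0.0000007
|x_5 − x_4| = 0.0000007 < 0.0001

n = 5, x_n = 1.84015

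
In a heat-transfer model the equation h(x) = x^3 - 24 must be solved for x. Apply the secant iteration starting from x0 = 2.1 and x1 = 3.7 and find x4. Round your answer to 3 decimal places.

h(2.1) = -14.73900, h(3.7) = 26.65300
x2 = 3.70000 − 26.65300·(3.70000 − 2.10000) / (26.65300 − (-14.73900)) = 3.70000 − (42.64480)/(41.39200) = 2.66973
h(2.66973) = -4.97154
x3 = 2.66973 − (-4.97154)·(2.66973 − 3.70000) / (-4.97154 − 26.65300) = 2.66973 − (5.12201)/(-31.62454) = 2.83170
h(2.83170) = -1.29403
x4 = 2.83170 − (-1.29403)·(2.83170 − 2.66973) / (-1.29403 − (-4.97154)) = 2.83170 − (-0.20958)/(3.67751) = 2.88869

2.889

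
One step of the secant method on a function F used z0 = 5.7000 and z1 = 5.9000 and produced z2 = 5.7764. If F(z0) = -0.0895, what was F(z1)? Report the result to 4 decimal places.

The secant line through (5.7000, -0.0895) and (5.9000, F(z1)) crosses zero at z2 = 5.7764.
So (5.7000, -0.0895), (5.9000, F(z1)), (5.7764, 0) are collinear:
F(z1) = -0.0895 · (5.9000 − 5.7764) / (5.7000 − 5.7764) = -0.0895 · (0.123600)/(-0.076400) = 0.144793

0.1448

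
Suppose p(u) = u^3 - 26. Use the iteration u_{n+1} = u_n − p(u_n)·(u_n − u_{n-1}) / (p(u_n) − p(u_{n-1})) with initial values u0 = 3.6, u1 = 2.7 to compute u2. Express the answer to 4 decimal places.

2.9108

p(3.6) = 20.656000, p(2.7) = -6.317000
u2 = 2.700000 − (-6.317000)·(2.700000 − 3.600000) / (-6.317000 − 20.656000) = 2.700000 − (5.685300)/(-26.973000) = 2.910777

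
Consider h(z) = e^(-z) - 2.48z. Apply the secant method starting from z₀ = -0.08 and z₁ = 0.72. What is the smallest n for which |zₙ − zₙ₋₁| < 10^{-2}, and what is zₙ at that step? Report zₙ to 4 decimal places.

n = 4, zₙ = 0.2990

h(-0.08) = 1.281687, h(0.72) = -1.298848
z₂ = 0.720000 − (-1.298848)·(0.800000)/(-2.580535) = 0.317340;  |Δ| = 0.402660
h(0.317340) = -0.058920
z₃ = 0.317340 − (-0.058920)·(-0.402660)/(1.239928) = 0.298206;  |Δ| = 0.019134
h(0.298206) = 0.002597
z₄ = 0.298206 − 0.002597·(-0.019134)/(0.061517) = 0.299014;  |Δ| = 0.000808
|z₄ − z₃| = 0.000808 < 10^{-2}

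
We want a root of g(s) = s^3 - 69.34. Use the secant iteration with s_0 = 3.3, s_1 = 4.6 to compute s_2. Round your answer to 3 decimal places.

g(3.3) = -33.40300, g(4.6) = 27.99600
s_2 = 4.60000 − 27.99600·(4.60000 − 3.30000) / (27.99600 − (-33.40300)) = 4.60000 − (36.39480)/(61.39900) = 4.00724

4.007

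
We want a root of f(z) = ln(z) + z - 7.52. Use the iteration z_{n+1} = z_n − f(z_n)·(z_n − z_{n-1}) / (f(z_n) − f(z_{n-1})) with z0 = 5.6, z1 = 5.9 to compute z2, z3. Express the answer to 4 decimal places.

f(5.6) = -0.197233, f(5.9) = 0.154952
z2 = 5.900000 − 0.154952·(5.900000 − 5.600000) / (0.154952 − (-0.197233)) = 5.900000 − (0.046486)/(0.352186) = 5.768008
f(5.768008) = 0.000335
z3 = 5.768008 − 0.000335·(5.768008 − 5.900000) / (0.000335 − 0.154952) = 5.768008 − (-0.000044)/(-0.154618) = 5.767722

5.7680, 5.7677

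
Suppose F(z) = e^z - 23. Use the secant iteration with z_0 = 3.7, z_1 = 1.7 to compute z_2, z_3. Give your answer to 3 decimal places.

F(3.7) = 17.44730, F(1.7) = -17.52605
z_2 = 1.70000 − (-17.52605)·(1.70000 − 3.70000) / (-17.52605 − 17.44730) = 1.70000 − (35.05211)/(-34.97336) = 2.70225
F(2.70225) = -8.08673
z_3 = 2.70225 − (-8.08673)·(2.70225 − 1.70000) / (-8.08673 − (-17.52605)) = 2.70225 − (-8.10493)/(9.43933) = 3.56089

2.702, 3.561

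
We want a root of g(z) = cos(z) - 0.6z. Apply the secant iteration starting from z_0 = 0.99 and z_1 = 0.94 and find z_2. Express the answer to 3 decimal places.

0.958

g(0.99) = -0.04531, g(0.94) = 0.02579
z_2 = 0.94000 − 0.02579·(0.94000 − 0.99000) / (0.02579 − (-0.04531)) = 0.94000 − (-0.00129)/(0.07110) = 0.95814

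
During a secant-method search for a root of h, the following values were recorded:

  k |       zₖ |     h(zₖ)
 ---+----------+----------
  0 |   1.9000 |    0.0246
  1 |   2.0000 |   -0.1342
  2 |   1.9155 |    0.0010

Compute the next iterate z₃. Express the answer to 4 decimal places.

z₃ = 1.9155 − 0.0010·(1.9155 − 2.0000) / (0.0010 − (-0.1342))
   = 1.9155 − (-0.000085)/(0.135200) = 1.916125

1.9161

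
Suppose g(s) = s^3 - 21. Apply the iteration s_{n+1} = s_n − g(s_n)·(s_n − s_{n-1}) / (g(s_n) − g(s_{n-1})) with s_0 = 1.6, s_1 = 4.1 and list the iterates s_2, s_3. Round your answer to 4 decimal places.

g(1.6) = -16.904000, g(4.1) = 47.921000
s_2 = 4.100000 − 47.921000·(4.100000 − 1.600000) / (47.921000 − (-16.904000)) = 4.100000 − (119.802500)/(64.825000) = 2.251909
g(2.251909) = -9.580358
s_3 = 2.251909 − (-9.580358)·(2.251909 − 4.100000) / (-9.580358 − 47.921000) = 2.251909 − (17.705373)/(-57.501358) = 2.559821

2.2519, 2.5598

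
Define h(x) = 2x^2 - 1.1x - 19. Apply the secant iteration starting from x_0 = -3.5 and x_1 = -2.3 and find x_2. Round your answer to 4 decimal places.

h(-3.5) = 9.350000, h(-2.3) = -5.890000
x_2 = -2.300000 − (-5.890000)·(-2.300000 − (-3.500000)) / (-5.890000 − 9.350000) = -2.300000 − (-7.068000)/(-15.240000) = -2.763780

-2.7638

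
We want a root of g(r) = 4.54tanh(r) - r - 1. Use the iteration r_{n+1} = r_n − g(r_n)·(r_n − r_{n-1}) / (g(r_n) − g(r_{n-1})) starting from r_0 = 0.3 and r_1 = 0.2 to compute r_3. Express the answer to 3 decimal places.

g(0.3) = 0.02256, g(0.2) = -0.30392
r_2 = 0.20000 − (-0.30392)·(0.20000 − 0.30000) / (-0.30392 − 0.02256) = 0.20000 − (0.03039)/(-0.32648) = 0.29309
g(0.29309) = 0.00070
r_3 = 0.29309 − 0.00070·(0.29309 − 0.20000) / (0.00070 − (-0.30392)) = 0.29309 − (0.00007)/(0.30462) = 0.29288

0.293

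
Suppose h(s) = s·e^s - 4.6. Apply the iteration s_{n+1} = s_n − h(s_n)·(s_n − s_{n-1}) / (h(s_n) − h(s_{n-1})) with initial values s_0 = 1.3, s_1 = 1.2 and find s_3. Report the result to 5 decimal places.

h(1.3) = 0.1700857, h(1.2) = -0.6158597
s_2 = 1.2000000 − (-0.6158597)·(1.2000000 − 1.3000000) / (-0.6158597 − 0.1700857) = 1.2000000 − (0.0615860)/(-0.7859454) = 1.2783591
h(1.2783591) = -0.0097412
s_3 = 1.2783591 − (-0.0097412)·(1.2783591 − 1.2000000) / (-0.0097412 − (-0.6158597)) = 1.2783591 − (-0.0007633)/(0.6061185) = 1.2796184

1.27962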